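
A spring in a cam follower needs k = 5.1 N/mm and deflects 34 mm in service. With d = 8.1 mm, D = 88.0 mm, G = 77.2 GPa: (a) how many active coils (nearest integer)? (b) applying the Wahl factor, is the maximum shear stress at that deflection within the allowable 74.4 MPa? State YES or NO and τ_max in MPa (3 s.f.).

N_a = Gd⁴/(8D³k) = (77.2×10³)(8.1⁴)/(8·88.0³·5.1) = 11.95 → N_a = 12
Actual rate k = Gd⁴/(8D³·12) = 5.0797 N/mm
Working load F = kδ = 5.0797·34 = 172.71 N
C = 88.0/8.1 = 10.8642; K_W = (4C−1)/(4C−4)+0.615/C = 1.1326
τ_max = K_W·8FD/(πd³) = 1.1326·72.826 = 82.485 MPa
τ_max > 74.4 MPa → exceeds allowable

(a) 12 coils; (b) NO, τ_max = 82.5 MPa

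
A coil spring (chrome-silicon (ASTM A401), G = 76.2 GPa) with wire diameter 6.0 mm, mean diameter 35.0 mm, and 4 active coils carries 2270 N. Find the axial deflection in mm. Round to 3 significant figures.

k = Gd⁴/(8D³N_a) = (76.2×10³)(6.0⁴)/(8·35.0³·4) = 71.979 N/mm
δ = F/k = 2270 / 71.979 = 31.537 mm

31.5 mm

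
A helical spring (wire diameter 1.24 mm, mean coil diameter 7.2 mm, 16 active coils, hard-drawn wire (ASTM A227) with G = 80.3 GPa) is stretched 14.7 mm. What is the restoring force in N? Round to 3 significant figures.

k = Gd⁴/(8D³N_a) = (80.3×10³)(1.24⁴)/(8·7.2³·16) = 3.9737 N/mm
F = k·δ = 3.9737 × 14.7 = 58.413 N

58.4 N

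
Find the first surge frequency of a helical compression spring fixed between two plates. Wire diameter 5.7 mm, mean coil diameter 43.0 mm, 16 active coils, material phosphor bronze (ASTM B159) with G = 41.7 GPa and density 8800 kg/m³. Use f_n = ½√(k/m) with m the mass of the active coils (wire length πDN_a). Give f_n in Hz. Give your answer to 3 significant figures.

47.2 Hz

k = Gd⁴/(8D³N_a) = (41.7×10³)(5.7⁴)/(8·43.0³·16) = 4.3253 N/mm = 4325.3 N/m
Wire length L = πDN_a = π·43.0·16 = 2161.4 mm
m = ρ·(πd²/4)·L = 8800 × 25.518×10⁻⁶ m² × 2.1614 m = 0.48536 kg
f_n = ½√(k/m) = 0.5·√(4325.3/0.48536) = 0.5·√(8911.7) = 47.201 Hz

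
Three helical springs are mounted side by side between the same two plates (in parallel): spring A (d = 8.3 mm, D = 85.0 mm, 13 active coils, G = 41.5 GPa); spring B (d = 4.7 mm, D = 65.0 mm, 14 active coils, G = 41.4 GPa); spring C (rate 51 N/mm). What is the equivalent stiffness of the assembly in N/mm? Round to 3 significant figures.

54.7 N/mm

k_A = Gd⁴/(8D³N_a) = (41.5×10³)(8.3⁴)/(8·85.0³·13) = 3.0837 N/mm
k_B = Gd⁴/(8D³N_a) = (41.4×10³)(4.7⁴)/(8·65.0³·14) = 0.6568 N/mm
Parallel: k_eq = 3.0837 + 0.6568 + 51 = 54.74 N/mm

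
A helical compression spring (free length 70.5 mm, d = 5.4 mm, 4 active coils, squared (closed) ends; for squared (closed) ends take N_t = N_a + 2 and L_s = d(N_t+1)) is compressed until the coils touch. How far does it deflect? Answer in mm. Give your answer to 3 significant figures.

32.7 mm

N_t = 6; L_s = 5.4·7 = 37.8 mm
δ_solid = L₀ − L_s = 70.5 − 37.8 = 32.7 mm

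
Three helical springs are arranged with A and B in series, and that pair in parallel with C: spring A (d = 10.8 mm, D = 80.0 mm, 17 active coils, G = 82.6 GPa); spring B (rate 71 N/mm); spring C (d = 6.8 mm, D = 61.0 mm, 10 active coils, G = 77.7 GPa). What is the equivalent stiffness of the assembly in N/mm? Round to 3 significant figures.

k_A = Gd⁴/(8D³N_a) = (82.6×10³)(10.8⁴)/(8·80.0³·17) = 16.139 N/mm
k_C = Gd⁴/(8D³N_a) = (77.7×10³)(6.8⁴)/(8·61.0³·10) = 9.1491 N/mm
Springs A,B series: k_AB = 1/(1/16.139+1/71) = 13.15 N/mm; parallel with C: k_eq = 13.15+9.1491 = 22.299 N/mm

22.3 N/mm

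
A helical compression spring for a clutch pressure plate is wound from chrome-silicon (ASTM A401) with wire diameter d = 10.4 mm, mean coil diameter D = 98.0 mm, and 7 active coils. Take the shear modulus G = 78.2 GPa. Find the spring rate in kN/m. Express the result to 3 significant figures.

17.4 kN/m

k = Gd⁴/(8D³N_a) = (78.2×10³ × 10.4⁴) / (8 × 98.0³ × 7)
  = 9.14829e+08 / 5.27068e+07 = 17.357 N/mm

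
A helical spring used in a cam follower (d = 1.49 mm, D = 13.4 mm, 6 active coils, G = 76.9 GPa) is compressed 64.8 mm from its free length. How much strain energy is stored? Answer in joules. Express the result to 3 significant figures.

6.89 J

k = Gd⁴/(8D³N_a) = (76.9×10³)(1.49⁴)/(8·13.4³·6) = 3.2818 N/mm
U = ½kδ² = 0.5 × 3.2818 × 64.8² = 6890.3 N·mm = 6.8903 J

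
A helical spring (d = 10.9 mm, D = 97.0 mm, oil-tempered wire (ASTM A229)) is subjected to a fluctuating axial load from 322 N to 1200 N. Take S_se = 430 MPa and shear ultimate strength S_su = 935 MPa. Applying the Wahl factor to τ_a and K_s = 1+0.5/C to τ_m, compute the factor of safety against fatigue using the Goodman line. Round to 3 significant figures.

2.56

C = D/d = 97.0/10.9 = 8.8991; K_W = (4C−1)/(4C−4)+0.615/C = 1.1641; K_s = 1+0.5/C = 1.0562
F_a = (F_max−F_min)/2 = 439 N; F_m = (F_max+F_min)/2 = 761 N
τ_a = K_W·8F_aD/(πd³) = 1.1641 × 83.733 = 97.47 MPa
τ_m = K_s·8F_mD/(πd³) = 1.0562 × 145.15 = 153.31 MPa
Goodman: 1/n_f = τ_a/S_se + τ_m/S_su = 97.47/430 + 153.31/935 = 0.22667 + 0.16396 = 0.39064
n_f = 1/0.39064 = 2.56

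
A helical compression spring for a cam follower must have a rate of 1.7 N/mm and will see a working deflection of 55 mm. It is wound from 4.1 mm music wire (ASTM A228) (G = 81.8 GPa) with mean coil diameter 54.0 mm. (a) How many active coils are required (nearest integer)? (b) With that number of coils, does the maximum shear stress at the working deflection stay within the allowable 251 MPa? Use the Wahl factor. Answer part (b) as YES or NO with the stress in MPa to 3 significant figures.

(a) 11 coils; (b) YES, τ_max = 203 MPa

N_a = Gd⁴/(8D³k) = (81.8×10³)(4.1⁴)/(8·54.0³·1.7) = 10.79 → N_a = 11
Actual rate k = Gd⁴/(8D³·11) = 1.6681 N/mm
Working load F = kδ = 1.6681·55 = 91.746 N
C = 54.0/4.1 = 13.1707; K_W = (4C−1)/(4C−4)+0.615/C = 1.1083
τ_max = K_W·8FD/(πd³) = 1.1083·183.05 = 202.88 MPa
τ_max ≤ 251 MPa → acceptable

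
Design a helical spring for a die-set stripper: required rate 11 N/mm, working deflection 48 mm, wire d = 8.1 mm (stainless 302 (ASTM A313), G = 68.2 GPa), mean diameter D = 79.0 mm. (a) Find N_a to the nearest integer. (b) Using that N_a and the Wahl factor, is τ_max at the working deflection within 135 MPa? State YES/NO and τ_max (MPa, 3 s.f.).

N_a = Gd⁴/(8D³k) = (68.2×10³)(8.1⁴)/(8·79.0³·11) = 6.766 → N_a = 7
Actual rate k = Gd⁴/(8D³·7) = 10.633 N/mm
Working load F = kδ = 10.633·48 = 510.38 N
C = 79.0/8.1 = 9.7531; K_W = (4C−1)/(4C−4)+0.615/C = 1.1487
τ_max = K_W·8FD/(πd³) = 1.1487·193.2 = 221.94 MPa
τ_max > 135 MPa → exceeds allowable

(a) 7 coils; (b) NO, τ_max = 222 MPa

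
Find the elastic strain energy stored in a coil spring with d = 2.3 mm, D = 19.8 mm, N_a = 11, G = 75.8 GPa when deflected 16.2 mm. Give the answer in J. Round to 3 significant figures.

0.407 J

k = Gd⁴/(8D³N_a) = (75.8×10³)(2.3⁴)/(8·19.8³·11) = 3.1053 N/mm
U = ½kδ² = 0.5 × 3.1053 × 16.2² = 407.48 N·mm = 0.40748 J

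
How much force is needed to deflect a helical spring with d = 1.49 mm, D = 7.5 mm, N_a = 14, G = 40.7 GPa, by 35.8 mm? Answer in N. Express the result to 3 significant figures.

152 N

k = Gd⁴/(8D³N_a) = (40.7×10³)(1.49⁴)/(8·7.5³·14) = 4.2456 N/mm
F = k·δ = 4.2456 × 35.8 = 151.99 N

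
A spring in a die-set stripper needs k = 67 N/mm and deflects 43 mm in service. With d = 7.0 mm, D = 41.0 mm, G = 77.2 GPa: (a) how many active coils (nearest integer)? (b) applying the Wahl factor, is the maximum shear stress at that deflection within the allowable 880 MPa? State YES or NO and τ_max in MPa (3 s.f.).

(a) 5 coils; (b) NO, τ_max = 1110 MPa

N_a = Gd⁴/(8D³k) = (77.2×10³)(7.0⁴)/(8·41.0³·67) = 5.018 → N_a = 5
Actual rate k = Gd⁴/(8D³·5) = 67.235 N/mm
Working load F = kδ = 67.235·43 = 2891.1 N
C = 41.0/7.0 = 5.8571; K_W = (4C−1)/(4C−4)+0.615/C = 1.2594
τ_max = K_W·8FD/(πd³) = 1.2594·880.03 = 1108.3 MPa
τ_max > 880 MPa → exceeds allowable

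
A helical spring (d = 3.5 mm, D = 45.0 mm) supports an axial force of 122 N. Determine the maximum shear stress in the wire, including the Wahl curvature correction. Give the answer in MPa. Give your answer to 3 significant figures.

362 MPa

Spring index C = D/d = 45.0/3.5 = 12.8571
K_W = (4C−1)/(4C−4) + 0.615/C = 50.429/47.429 + 0.0478 = 1.1111
τ₀ = 8FD/(πd³) = 8·122·45.0/(π·3.5³) = 43920/134.7 = 326.07 MPa
τ_max = K·τ₀ = 1.1111 × 326.07 = 362.29 MPa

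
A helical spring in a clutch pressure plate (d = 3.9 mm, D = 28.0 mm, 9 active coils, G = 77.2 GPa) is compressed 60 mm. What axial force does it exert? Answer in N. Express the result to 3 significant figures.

k = Gd⁴/(8D³N_a) = (77.2×10³)(3.9⁴)/(8·28.0³·9) = 11.3 N/mm
F = k·δ = 11.3 × 60 = 677.99 N

678 N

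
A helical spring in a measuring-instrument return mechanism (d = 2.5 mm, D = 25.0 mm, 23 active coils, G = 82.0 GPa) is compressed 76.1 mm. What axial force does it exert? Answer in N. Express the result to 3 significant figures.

k = Gd⁴/(8D³N_a) = (82.0×10³)(2.5⁴)/(8·25.0³·23) = 1.1141 N/mm
F = k·δ = 1.1141 × 76.1 = 84.785 N

84.8 N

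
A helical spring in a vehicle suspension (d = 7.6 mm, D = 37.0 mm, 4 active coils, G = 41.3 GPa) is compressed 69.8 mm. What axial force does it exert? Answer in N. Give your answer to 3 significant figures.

5930 N

k = Gd⁴/(8D³N_a) = (41.3×10³)(7.6⁴)/(8·37.0³·4) = 85.006 N/mm
F = k·δ = 85.006 × 69.8 = 5933.4 N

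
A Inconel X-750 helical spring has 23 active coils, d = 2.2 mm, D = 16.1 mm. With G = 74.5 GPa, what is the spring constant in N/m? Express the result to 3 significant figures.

k = Gd⁴/(8D³N_a) = (74.5×10³ × 2.2⁴) / (8 × 16.1³ × 23)
  = 1.74521e+06 / 767884 = 2.2727 N/mm = 2272.7 N/m

2270 N/m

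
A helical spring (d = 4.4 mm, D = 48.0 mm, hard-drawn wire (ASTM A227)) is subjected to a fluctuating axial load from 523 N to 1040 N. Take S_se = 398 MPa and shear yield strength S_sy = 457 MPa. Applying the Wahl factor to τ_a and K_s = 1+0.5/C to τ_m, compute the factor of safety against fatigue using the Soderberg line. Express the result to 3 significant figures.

C = D/d = 48.0/4.4 = 10.9091; K_W = (4C−1)/(4C−4)+0.615/C = 1.1321; K_s = 1+0.5/C = 1.0458
F_a = (F_max−F_min)/2 = 258.5 N; F_m = (F_max+F_min)/2 = 781.5 N
τ_a = K_W·8F_aD/(πd³) = 1.1321 × 370.92 = 419.91 MPa
τ_m = K_s·8F_mD/(πd³) = 1.0458 × 1121.4 = 1172.8 MPa
Soderberg: 1/n_f = τ_a/S_se + τ_m/S_sy = 419.91/398 + 1172.8/457 = 1.05505 + 2.56625 = 3.6213
n_f = 1/3.6213 = 0.2761

0.276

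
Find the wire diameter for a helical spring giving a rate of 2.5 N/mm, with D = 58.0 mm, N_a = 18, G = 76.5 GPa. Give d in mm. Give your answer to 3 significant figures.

5.50 mm

d = (8D³N_a·k / G)^(1/4) = (8·58.0³·18·2.5 / (76.5×10³))^0.25
  = (918.17)^0.25 = 5.5047 mm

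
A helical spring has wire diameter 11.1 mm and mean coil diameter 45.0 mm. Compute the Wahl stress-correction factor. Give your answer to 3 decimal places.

1.397

C = D/d = 45.0/11.1 = 4.0541
K_W = (4C−1)/(4C−4) + 0.615/C = 15.216/12.216 + 0.1517 = 1.3973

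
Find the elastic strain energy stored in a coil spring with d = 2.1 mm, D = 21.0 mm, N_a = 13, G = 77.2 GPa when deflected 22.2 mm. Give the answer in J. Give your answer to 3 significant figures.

k = Gd⁴/(8D³N_a) = (77.2×10³)(2.1⁴)/(8·21.0³·13) = 1.5588 N/mm
U = ½kδ² = 0.5 × 1.5588 × 22.2² = 384.13 N·mm = 0.38413 J

0.384 J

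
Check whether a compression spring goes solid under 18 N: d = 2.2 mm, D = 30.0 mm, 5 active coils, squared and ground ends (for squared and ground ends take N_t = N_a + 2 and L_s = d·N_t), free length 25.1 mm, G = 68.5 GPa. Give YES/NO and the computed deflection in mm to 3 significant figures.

YES, δ = 12.1 mm

k = Gd⁴/(8D³N_a) = (68.5×10³)(2.2⁴)/(8·30.0³·5) = 1.4858 N/mm
N_t = 7; L_s = 2.2·7 = 15.4 mm; δ_solid = L₀ − L_s = 25.1 − 15.4 = 9.7 mm
δ = F/k = 18/1.4858 = 12.115 mm
δ ≥ δ_solid → spring goes solid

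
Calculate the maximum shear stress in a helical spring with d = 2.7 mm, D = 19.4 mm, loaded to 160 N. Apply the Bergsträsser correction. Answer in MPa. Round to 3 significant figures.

Spring index C = D/d = 19.4/2.7 = 7.1852
K_B = (4C+2)/(4C−3) = 30.741/25.741 = 1.1942
τ₀ = 8FD/(πd³) = 8·160·19.4/(π·2.7³) = 24832/61.836 = 401.58 MPa
τ_max = K·τ₀ = 1.1942 × 401.58 = 479.58 MPa

480 MPa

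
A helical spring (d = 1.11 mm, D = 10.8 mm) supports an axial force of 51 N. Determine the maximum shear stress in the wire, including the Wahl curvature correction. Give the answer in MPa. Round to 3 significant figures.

1180 MPa

Spring index C = D/d = 10.8/1.11 = 9.7297
K_W = (4C−1)/(4C−4) + 0.615/C = 37.919/34.919 + 0.0632 = 1.1491
τ₀ = 8FD/(πd³) = 8·51·10.8/(π·1.11³) = 4406.4/4.2965 = 1025.6 MPa
τ_max = K·τ₀ = 1.1491 × 1025.6 = 1178.5 MPa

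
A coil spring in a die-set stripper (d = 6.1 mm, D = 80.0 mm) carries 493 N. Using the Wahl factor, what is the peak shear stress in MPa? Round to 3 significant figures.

Spring index C = D/d = 80.0/6.1 = 13.1148
K_W = (4C−1)/(4C−4) + 0.615/C = 51.459/48.459 + 0.0469 = 1.1088
τ₀ = 8FD/(πd³) = 8·493·80.0/(π·6.1³) = 315520/713.08 = 442.47 MPa
τ_max = K·τ₀ = 1.1088 × 442.47 = 490.62 MPa

491 MPa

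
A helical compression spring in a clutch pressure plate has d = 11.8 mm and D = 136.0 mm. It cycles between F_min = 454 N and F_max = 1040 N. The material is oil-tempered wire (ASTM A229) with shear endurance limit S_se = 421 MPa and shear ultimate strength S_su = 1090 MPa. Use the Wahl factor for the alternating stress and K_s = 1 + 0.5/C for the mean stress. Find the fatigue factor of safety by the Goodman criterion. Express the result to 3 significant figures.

3.17

C = D/d = 136.0/11.8 = 11.5254; K_W = (4C−1)/(4C−4)+0.615/C = 1.1246; K_s = 1+0.5/C = 1.0434
F_a = (F_max−F_min)/2 = 293 N; F_m = (F_max+F_min)/2 = 747 N
τ_a = K_W·8F_aD/(πd³) = 1.1246 × 61.759 = 69.455 MPa
τ_m = K_s·8F_mD/(πd³) = 1.0434 × 157.45 = 164.28 MPa
Goodman: 1/n_f = τ_a/S_se + τ_m/S_su = 69.455/421 + 164.28/1090 = 0.16498 + 0.15072 = 0.3157
n_f = 1/0.3157 = 3.168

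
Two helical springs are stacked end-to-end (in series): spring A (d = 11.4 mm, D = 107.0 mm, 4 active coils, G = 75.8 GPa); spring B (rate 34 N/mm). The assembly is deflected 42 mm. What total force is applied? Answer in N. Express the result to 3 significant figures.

k_A = Gd⁴/(8D³N_a) = (75.8×10³)(11.4⁴)/(8·107.0³·4) = 32.658 N/mm
Series: 1/k_eq = 1/32.658 + 1/34 = 0.060032; k_eq = 16.658 N/mm
F = k_eq·δ = 16.658·42 = 699.62 N

700 N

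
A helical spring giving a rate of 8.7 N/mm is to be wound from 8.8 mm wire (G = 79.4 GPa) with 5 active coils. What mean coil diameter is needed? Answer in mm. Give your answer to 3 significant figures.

111 mm

D = (Gd⁴/(8N_a·k))^(1/3) = (79.4×10³·8.8⁴/(8·5·8.7))^(1/3)
  = (1.36827e+06)^(1/3) = 111.0173 mm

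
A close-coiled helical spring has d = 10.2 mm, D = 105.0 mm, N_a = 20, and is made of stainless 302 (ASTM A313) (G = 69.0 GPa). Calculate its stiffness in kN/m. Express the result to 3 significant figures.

4.03 kN/m

k = Gd⁴/(8D³N_a) = (69.0×10³ × 10.2⁴) / (8 × 105.0³ × 20)
  = 7.46878e+08 / 1.8522e+08 = 4.0324 N/mm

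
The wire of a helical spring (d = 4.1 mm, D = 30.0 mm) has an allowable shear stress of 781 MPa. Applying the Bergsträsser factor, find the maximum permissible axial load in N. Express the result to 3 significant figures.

C = D/d = 30.0/4.1 = 7.3171
K_B = (4C+2)/(4C−3) = 31.268/26.268 = 1.1903
τ_max = K·8FD/(πd³) → F_max = τ_allow·πd³/(8DK)
F_max = 781·π·4.1³/(8·30.0·1.1903) = 1.691e+05/285.68 = 591.93 N

592 N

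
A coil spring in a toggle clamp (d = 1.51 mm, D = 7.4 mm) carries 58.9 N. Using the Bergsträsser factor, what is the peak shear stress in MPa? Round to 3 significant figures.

419 MPa

Spring index C = D/d = 7.4/1.51 = 4.9007
K_B = (4C+2)/(4C−3) = 21.603/16.603 = 1.3012
τ₀ = 8FD/(πd³) = 8·58.9·7.4/(π·1.51³) = 3486.88/10.816 = 322.37 MPa
τ_max = K·τ₀ = 1.3012 × 322.37 = 419.46 MPa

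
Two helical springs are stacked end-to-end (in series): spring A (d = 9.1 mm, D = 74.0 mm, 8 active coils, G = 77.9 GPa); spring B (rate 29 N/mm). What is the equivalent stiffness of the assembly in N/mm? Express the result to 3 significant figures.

k_A = Gd⁴/(8D³N_a) = (77.9×10³)(9.1⁴)/(8·74.0³·8) = 20.598 N/mm
Series: 1/k_eq = 1/20.598 + 1/29 = 0.083031; k_eq = 12.044 N/mm

12.0 N/mm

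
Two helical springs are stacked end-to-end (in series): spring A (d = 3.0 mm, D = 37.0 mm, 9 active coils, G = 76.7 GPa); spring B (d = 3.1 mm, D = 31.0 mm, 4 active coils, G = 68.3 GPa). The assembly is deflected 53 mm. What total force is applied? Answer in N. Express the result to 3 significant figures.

k_A = Gd⁴/(8D³N_a) = (76.7×10³)(3.0⁴)/(8·37.0³·9) = 1.7035 N/mm
k_B = Gd⁴/(8D³N_a) = (68.3×10³)(3.1⁴)/(8·31.0³·4) = 6.6166 N/mm
Series: 1/k_eq = 1/1.7035 + 1/6.6166 = 0.73816; k_eq = 1.3547 N/mm
F = k_eq·δ = 1.3547·53 = 71.8 N

71.8 N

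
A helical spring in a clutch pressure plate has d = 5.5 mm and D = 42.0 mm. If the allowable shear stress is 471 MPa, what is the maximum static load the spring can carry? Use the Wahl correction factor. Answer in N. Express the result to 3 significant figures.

C = D/d = 42.0/5.5 = 7.6364
K_W = (4C−1)/(4C−4) + 0.615/C = 29.545/26.545 + 0.0805 = 1.1935
τ_max = K·8FD/(πd³) → F_max = τ_allow·πd³/(8DK)
F_max = 471·π·5.5³/(8·42.0·1.1935) = 2.4618e+05/401.03 = 613.87 N

614 N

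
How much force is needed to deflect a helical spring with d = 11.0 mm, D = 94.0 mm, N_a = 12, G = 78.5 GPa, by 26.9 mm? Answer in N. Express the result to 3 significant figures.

388 N

k = Gd⁴/(8D³N_a) = (78.5×10³)(11.0⁴)/(8·94.0³·12) = 14.414 N/mm
F = k·δ = 14.414 × 26.9 = 387.74 N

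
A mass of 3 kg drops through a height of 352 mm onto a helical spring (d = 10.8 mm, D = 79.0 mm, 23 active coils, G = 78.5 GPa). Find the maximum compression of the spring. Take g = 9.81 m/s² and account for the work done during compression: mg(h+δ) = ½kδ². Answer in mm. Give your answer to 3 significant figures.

k = Gd⁴/(8D³N_a) = (78.5×10³)(10.8⁴)/(8·79.0³·23) = 11.772 N/mm
W = mg = 3 × 9.81 = 29.43 N
½kδ² − Wδ − Wh = 0 → δ = (W + √(W² + 2kWh))/k
δ = (29.43 + √(866.12 + 243909))/11.772 = (29.43 + 494.75)/11.772 = 44.526 mm

44.5 mm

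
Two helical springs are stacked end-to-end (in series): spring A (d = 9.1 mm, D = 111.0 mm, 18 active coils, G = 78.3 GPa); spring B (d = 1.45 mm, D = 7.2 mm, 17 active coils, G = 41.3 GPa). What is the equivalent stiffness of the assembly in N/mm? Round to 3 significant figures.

1.55 N/mm

k_A = Gd⁴/(8D³N_a) = (78.3×10³)(9.1⁴)/(8·111.0³·18) = 2.7264 N/mm
k_B = Gd⁴/(8D³N_a) = (41.3×10³)(1.45⁴)/(8·7.2³·17) = 3.5965 N/mm
Series: 1/k_eq = 1/2.7264 + 1/3.5965 = 0.64482; k_eq = 1.5508 N/mm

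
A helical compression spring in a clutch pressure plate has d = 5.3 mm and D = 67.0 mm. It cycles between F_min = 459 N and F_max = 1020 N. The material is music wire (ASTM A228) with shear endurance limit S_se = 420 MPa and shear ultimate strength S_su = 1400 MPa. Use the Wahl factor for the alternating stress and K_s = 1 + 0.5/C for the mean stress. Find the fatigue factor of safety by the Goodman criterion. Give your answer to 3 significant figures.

0.675

C = D/d = 67.0/5.3 = 12.6415; K_W = (4C−1)/(4C−4)+0.615/C = 1.1131; K_s = 1+0.5/C = 1.0396
F_a = (F_max−F_min)/2 = 280.5 N; F_m = (F_max+F_min)/2 = 739.5 N
τ_a = K_W·8F_aD/(πd³) = 1.1131 × 321.45 = 357.8 MPa
τ_m = K_s·8F_mD/(πd³) = 1.0396 × 847.47 = 880.99 MPa
Goodman: 1/n_f = τ_a/S_se + τ_m/S_su = 357.8/420 + 880.99/1400 = 0.85191 + 0.62928 = 1.4812
n_f = 1/1.4812 = 0.6751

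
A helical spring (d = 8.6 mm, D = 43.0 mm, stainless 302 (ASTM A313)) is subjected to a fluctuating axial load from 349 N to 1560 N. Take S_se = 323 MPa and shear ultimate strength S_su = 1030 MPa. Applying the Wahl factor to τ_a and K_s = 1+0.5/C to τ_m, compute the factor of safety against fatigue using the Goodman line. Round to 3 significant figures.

C = D/d = 43.0/8.6 = 5.0000; K_W = (4C−1)/(4C−4)+0.615/C = 1.3105; K_s = 1+0.5/C = 1.1000
F_a = (F_max−F_min)/2 = 605.5 N; F_m = (F_max+F_min)/2 = 954.5 N
τ_a = K_W·8F_aD/(πd³) = 1.3105 × 104.24 = 136.6 MPa
τ_m = K_s·8F_mD/(πd³) = 1.1000 × 164.32 = 180.75 MPa
Goodman: 1/n_f = τ_a/S_se + τ_m/S_su = 136.6/323 + 180.75/1030 = 0.42292 + 0.17549 = 0.59841
n_f = 1/0.59841 = 1.671

1.67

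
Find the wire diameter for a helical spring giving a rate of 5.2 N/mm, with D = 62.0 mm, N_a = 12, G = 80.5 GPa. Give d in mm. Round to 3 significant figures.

d = (8D³N_a·k / G)^(1/4) = (8·62.0³·12·5.2 / (80.5×10³))^0.25
  = (1477.9)^0.25 = 6.2003 mm

6.20 mm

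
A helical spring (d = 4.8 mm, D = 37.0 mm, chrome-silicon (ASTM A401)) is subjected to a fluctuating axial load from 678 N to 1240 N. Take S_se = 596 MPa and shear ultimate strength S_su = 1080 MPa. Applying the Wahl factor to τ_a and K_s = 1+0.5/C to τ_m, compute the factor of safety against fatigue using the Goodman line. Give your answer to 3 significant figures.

0.779

C = D/d = 37.0/4.8 = 7.7083; K_W = (4C−1)/(4C−4)+0.615/C = 1.1916; K_s = 1+0.5/C = 1.0649
F_a = (F_max−F_min)/2 = 281 N; F_m = (F_max+F_min)/2 = 959 N
τ_a = K_W·8F_aD/(πd³) = 1.1916 × 239.4 = 285.27 MPa
τ_m = K_s·8F_mD/(πd³) = 1.0649 × 817.03 = 870.02 MPa
Goodman: 1/n_f = τ_a/S_se + τ_m/S_su = 285.27/596 + 870.02/1080 = 0.47863 + 0.80558 = 1.2842
n_f = 1/1.2842 = 0.7787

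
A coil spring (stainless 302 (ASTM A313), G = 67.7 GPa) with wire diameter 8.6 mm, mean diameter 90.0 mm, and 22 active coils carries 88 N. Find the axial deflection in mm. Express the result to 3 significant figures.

k = Gd⁴/(8D³N_a) = (67.7×10³)(8.6⁴)/(8·90.0³·22) = 2.8863 N/mm
δ = F/k = 88 / 2.8863 = 30.489 mm

30.5 mm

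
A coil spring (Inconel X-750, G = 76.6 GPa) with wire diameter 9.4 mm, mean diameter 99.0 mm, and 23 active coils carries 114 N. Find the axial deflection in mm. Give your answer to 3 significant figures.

34.0 mm

k = Gd⁴/(8D³N_a) = (76.6×10³)(9.4⁴)/(8·99.0³·23) = 3.3498 N/mm
δ = F/k = 114 / 3.3498 = 34.032 mm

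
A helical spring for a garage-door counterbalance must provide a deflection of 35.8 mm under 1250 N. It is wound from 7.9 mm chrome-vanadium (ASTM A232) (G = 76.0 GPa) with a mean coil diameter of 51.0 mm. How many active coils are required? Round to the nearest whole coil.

Required rate k = F/δ = 1250/35.8 = 34.916 N/mm
N_a = Gd⁴/(8D³k) = (76.0×10³ × 7.9⁴)/(8 × 51.0³ × 34.916)
    = 2.96021e+08 / 3.70534e+07 = 7.989 → 8 coils

8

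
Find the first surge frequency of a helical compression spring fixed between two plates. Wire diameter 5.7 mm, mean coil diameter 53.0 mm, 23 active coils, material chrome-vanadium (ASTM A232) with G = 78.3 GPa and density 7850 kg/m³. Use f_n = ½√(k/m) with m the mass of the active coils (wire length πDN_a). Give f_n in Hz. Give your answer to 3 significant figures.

k = Gd⁴/(8D³N_a) = (78.3×10³)(5.7⁴)/(8·53.0³·23) = 3.0173 N/mm = 3017.3 N/m
Wire length L = πDN_a = π·53.0·23 = 3829.6 mm
m = ρ·(πd²/4)·L = 7850 × 25.518×10⁻⁶ m² × 3.8296 m = 0.76712 kg
f_n = ½√(k/m) = 0.5·√(3017.3/0.76712) = 0.5·√(3933.3) = 31.358 Hz

31.4 Hz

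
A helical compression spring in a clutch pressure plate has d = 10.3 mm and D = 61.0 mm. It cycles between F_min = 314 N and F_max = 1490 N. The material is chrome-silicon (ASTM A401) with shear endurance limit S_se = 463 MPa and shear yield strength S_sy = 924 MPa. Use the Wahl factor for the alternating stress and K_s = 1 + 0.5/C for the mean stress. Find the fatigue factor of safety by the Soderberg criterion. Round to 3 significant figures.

C = D/d = 61.0/10.3 = 5.9223; K_W = (4C−1)/(4C−4)+0.615/C = 1.2562; K_s = 1+0.5/C = 1.0844
F_a = (F_max−F_min)/2 = 588 N; F_m = (F_max+F_min)/2 = 902 N
τ_a = K_W·8F_aD/(πd³) = 1.2562 × 83.586 = 105 MPa
τ_m = K_s·8F_mD/(πd³) = 1.0844 × 128.22 = 139.05 MPa
Soderberg: 1/n_f = τ_a/S_se + τ_m/S_sy = 105/463 + 139.05/924 = 0.22679 + 0.15048 = 0.37727
n_f = 1/0.37727 = 2.651

2.65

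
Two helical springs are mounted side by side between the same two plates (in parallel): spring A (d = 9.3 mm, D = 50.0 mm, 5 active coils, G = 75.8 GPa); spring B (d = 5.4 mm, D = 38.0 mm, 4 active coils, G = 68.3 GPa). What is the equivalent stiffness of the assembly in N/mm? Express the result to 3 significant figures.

k_A = Gd⁴/(8D³N_a) = (75.8×10³)(9.3⁴)/(8·50.0³·5) = 113.4 N/mm
k_B = Gd⁴/(8D³N_a) = (68.3×10³)(5.4⁴)/(8·38.0³·4) = 33.075 N/mm
Parallel: k_eq = 113.4 + 33.075 = 146.48 N/mm

146 N/mm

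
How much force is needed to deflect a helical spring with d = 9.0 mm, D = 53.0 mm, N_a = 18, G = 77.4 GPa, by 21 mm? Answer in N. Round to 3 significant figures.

497 N

k = Gd⁴/(8D³N_a) = (77.4×10³)(9.0⁴)/(8·53.0³·18) = 23.688 N/mm
F = k·δ = 23.688 × 21 = 497.44 N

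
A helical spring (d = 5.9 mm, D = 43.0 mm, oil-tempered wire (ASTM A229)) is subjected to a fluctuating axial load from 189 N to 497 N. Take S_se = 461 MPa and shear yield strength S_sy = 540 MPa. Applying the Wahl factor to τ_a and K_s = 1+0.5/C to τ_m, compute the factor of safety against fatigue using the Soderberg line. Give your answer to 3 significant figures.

C = D/d = 43.0/5.9 = 7.2881; K_W = (4C−1)/(4C−4)+0.615/C = 1.2037; K_s = 1+0.5/C = 1.0686
F_a = (F_max−F_min)/2 = 154 N; F_m = (F_max+F_min)/2 = 343 N
τ_a = K_W·8F_aD/(πd³) = 1.2037 × 82.106 = 98.827 MPa
τ_m = K_s·8F_mD/(πd³) = 1.0686 × 182.87 = 195.42 MPa
Soderberg: 1/n_f = τ_a/S_se + τ_m/S_sy = 98.827/461 + 195.42/540 = 0.21438 + 0.36188 = 0.57626
n_f = 1/0.57626 = 1.735

1.74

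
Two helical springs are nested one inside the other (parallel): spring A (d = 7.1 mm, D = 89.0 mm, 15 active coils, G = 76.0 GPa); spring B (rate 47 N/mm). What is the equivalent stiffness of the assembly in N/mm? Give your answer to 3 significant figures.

49.3 N/mm

k_A = Gd⁴/(8D³N_a) = (76.0×10³)(7.1⁴)/(8·89.0³·15) = 2.2829 N/mm
Parallel: k_eq = 2.2829 + 47 = 49.283 N/mm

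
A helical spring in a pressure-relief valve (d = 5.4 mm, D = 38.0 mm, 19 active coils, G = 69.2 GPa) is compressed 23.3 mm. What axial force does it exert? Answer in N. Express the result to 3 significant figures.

164 N

k = Gd⁴/(8D³N_a) = (69.2×10³)(5.4⁴)/(8·38.0³·19) = 7.0548 N/mm
F = k·δ = 7.0548 × 23.3 = 164.38 N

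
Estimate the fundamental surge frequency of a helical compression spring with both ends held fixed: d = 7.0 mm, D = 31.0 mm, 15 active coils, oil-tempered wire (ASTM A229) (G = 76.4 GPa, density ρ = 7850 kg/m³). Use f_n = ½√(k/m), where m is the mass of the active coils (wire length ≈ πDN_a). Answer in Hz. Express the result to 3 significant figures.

170 Hz

k = Gd⁴/(8D³N_a) = (76.4×10³)(7.0⁴)/(8·31.0³·15) = 51.312 N/mm = 51312 N/m
Wire length L = πDN_a = π·31.0·15 = 1460.8 mm
m = ρ·(πd²/4)·L = 7850 × 38.485×10⁻⁶ m² × 1.4608 m = 0.44132 kg
f_n = ½√(k/m) = 0.5·√(51312/0.44132) = 0.5·√(1.1627e+05) = 170.49 Hz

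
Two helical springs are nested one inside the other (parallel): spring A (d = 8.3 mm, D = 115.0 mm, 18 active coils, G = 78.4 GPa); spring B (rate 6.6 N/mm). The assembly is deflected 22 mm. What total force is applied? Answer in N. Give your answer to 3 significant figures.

183 N

k_A = Gd⁴/(8D³N_a) = (78.4×10³)(8.3⁴)/(8·115.0³·18) = 1.6989 N/mm
Parallel: k_eq = 1.6989 + 6.6 = 8.2989 N/mm
F = k_eq·δ = 8.2989·22 = 182.58 N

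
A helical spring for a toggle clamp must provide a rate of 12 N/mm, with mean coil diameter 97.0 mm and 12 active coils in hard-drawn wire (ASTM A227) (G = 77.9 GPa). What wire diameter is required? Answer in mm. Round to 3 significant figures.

10.8 mm

d = (8D³N_a·k / G)^(1/4) = (8·97.0³·12·12 / (77.9×10³))^0.25
  = (13497)^0.25 = 10.7785 mm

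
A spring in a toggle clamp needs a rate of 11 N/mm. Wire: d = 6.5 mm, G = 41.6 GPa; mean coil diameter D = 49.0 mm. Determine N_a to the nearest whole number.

N_a = Gd⁴/(8D³k) = (41.6×10³ × 6.5⁴)/(8 × 49.0³ × 11)
    = 7.42586e+07 / 1.03531e+07 = 7.173 → 7 coils

7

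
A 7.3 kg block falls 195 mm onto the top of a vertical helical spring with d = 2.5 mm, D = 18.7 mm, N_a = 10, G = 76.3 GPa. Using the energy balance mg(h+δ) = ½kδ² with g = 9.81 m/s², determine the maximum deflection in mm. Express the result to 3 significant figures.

83.7 mm

k = Gd⁴/(8D³N_a) = (76.3×10³)(2.5⁴)/(8·18.7³·10) = 5.6973 N/mm
W = mg = 7.3 × 9.81 = 71.613 N
½kδ² − Wδ − Wh = 0 → δ = (W + √(W² + 2kWh))/k
δ = (71.613 + √(5128.4 + 159121))/5.6973 = (71.613 + 405.28)/5.6973 = 83.704 mm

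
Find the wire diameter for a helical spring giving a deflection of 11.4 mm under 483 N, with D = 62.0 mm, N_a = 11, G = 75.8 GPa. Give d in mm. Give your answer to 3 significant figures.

Required rate k = F/δ = 483/11.4 = 42.368 N/mm
d = (8D³N_a·k / G)^(1/4) = (8·62.0³·11·42.368 / (75.8×10³))^0.25
  = (11723)^0.25 = 10.4054 mm

10.4 mm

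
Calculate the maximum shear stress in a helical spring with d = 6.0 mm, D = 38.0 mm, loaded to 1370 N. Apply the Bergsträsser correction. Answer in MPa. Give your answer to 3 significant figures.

751 MPa

Spring index C = D/d = 38.0/6.0 = 6.3333
K_B = (4C+2)/(4C−3) = 27.333/22.333 = 1.2239
τ₀ = 8FD/(πd³) = 8·1370·38.0/(π·6.0³) = 416480/678.58 = 613.75 MPa
τ_max = K·τ₀ = 1.2239 × 613.75 = 751.16 MPa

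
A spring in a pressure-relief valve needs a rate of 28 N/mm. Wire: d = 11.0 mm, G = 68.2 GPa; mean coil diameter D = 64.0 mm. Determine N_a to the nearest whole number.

17

N_a = Gd⁴/(8D³k) = (68.2×10³ × 11.0⁴)/(8 × 64.0³ × 28)
    = 9.98516e+08 / 5.87203e+07 = 17 → 17 coils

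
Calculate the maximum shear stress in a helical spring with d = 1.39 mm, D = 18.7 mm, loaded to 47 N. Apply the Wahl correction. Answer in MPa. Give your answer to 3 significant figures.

922 MPa

Spring index C = D/d = 18.7/1.39 = 13.4532
K_W = (4C−1)/(4C−4) + 0.615/C = 52.813/49.813 + 0.0457 = 1.1059
τ₀ = 8FD/(πd³) = 8·47·18.7/(π·1.39³) = 7031.2/8.4371 = 833.36 MPa
τ_max = K·τ₀ = 1.1059 × 833.36 = 921.65 MPa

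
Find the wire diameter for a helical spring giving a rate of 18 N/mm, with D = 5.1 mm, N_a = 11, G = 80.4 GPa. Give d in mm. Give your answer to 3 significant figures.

d = (8D³N_a·k / G)^(1/4) = (8·5.1³·11·18 / (80.4×10³))^0.25
  = (2.6134)^0.25 = 1.2715 mm

1.27 mm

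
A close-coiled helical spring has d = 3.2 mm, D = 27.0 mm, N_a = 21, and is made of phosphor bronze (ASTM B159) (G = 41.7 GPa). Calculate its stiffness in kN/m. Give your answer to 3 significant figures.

k = Gd⁴/(8D³N_a) = (41.7×10³ × 3.2⁴) / (8 × 27.0³ × 21)
  = 4.37256e+06 / 3.30674e+06 = 1.3223 N/mm

1.32 kN/m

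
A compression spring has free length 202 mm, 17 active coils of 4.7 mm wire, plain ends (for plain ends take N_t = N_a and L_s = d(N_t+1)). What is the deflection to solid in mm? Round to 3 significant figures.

117 mm

N_t = 17; L_s = 4.7·18 = 84.6 mm
δ_solid = L₀ − L_s = 202 − 84.6 = 117.4 mm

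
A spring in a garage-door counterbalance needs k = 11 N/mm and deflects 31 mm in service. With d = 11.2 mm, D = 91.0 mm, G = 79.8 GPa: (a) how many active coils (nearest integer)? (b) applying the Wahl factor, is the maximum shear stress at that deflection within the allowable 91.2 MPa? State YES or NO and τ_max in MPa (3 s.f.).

N_a = Gd⁴/(8D³k) = (79.8×10³)(11.2⁴)/(8·91.0³·11) = 18.94 → N_a = 19
Actual rate k = Gd⁴/(8D³·19) = 10.962 N/mm
Working load F = kδ = 10.962·31 = 339.84 N
C = 91.0/11.2 = 8.1250; K_W = (4C−1)/(4C−4)+0.615/C = 1.1810
τ_max = K_W·8FD/(πd³) = 1.1810·56.053 = 66.196 MPa
τ_max ≤ 91.2 MPa → acceptable

(a) 19 coils; (b) YES, τ_max = 66.2 MPa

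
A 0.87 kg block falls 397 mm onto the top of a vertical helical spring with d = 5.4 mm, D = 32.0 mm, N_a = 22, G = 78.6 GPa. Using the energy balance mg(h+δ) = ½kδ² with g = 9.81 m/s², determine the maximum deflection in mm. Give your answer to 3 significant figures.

k = Gd⁴/(8D³N_a) = (78.6×10³)(5.4⁴)/(8·32.0³·22) = 11.589 N/mm
W = mg = 0.87 × 9.81 = 8.5347 N
½kδ² − Wδ − Wh = 0 → δ = (W + √(W² + 2kWh))/k
δ = (8.5347 + √(72.841 + 78531.5))/11.589 = (8.5347 + 280.36)/11.589 = 24.929 mm

24.9 mm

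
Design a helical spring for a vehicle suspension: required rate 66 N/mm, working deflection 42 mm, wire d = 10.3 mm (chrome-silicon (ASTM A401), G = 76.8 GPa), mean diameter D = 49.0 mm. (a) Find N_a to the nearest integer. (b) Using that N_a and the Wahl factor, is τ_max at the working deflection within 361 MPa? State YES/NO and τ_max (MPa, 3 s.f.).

N_a = Gd⁴/(8D³k) = (76.8×10³)(10.3⁴)/(8·49.0³·66) = 13.92 → N_a = 14
Actual rate k = Gd⁴/(8D³·14) = 65.6 N/mm
Working load F = kδ = 65.6·42 = 2755.2 N
C = 49.0/10.3 = 4.7573; K_W = (4C−1)/(4C−4)+0.615/C = 1.3289
τ_max = K_W·8FD/(πd³) = 1.3289·314.61 = 418.09 MPa
τ_max > 361 MPa → exceeds allowable

(a) 14 coils; (b) NO, τ_max = 418 MPa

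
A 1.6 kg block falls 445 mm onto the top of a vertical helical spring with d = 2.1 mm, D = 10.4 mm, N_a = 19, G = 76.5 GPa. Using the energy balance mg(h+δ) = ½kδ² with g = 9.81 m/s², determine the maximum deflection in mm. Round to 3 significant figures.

k = Gd⁴/(8D³N_a) = (76.5×10³)(2.1⁴)/(8·10.4³·19) = 8.7015 N/mm
W = mg = 1.6 × 9.81 = 15.696 N
½kδ² − Wδ − Wh = 0 → δ = (W + √(W² + 2kWh))/k
δ = (15.696 + √(246.36 + 121555))/8.7015 = (15.696 + 349)/8.7015 = 41.912 mm

41.9 mm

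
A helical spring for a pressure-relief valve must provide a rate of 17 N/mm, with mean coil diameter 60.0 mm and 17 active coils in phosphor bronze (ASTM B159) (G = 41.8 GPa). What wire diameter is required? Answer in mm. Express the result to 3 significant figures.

d = (8D³N_a·k / G)^(1/4) = (8·60.0³·17·17 / (41.8×10³))^0.25
  = (11947)^0.25 = 10.4548 mm

10.5 mm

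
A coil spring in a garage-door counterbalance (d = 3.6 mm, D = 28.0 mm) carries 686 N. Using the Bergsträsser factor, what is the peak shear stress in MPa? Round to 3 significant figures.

Spring index C = D/d = 28.0/3.6 = 7.7778
K_B = (4C+2)/(4C−3) = 33.111/28.111 = 1.1779
τ₀ = 8FD/(πd³) = 8·686·28.0/(π·3.6³) = 153664/146.57 = 1048.4 MPa
τ_max = K·τ₀ = 1.1779 × 1048.4 = 1234.8 MPa

1230 MPa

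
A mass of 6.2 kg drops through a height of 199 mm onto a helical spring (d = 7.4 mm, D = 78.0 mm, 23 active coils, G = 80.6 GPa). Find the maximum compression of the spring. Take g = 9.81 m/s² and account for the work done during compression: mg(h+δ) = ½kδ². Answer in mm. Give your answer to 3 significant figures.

118 mm

k = Gd⁴/(8D³N_a) = (80.6×10³)(7.4⁴)/(8·78.0³·23) = 2.768 N/mm
W = mg = 6.2 × 9.81 = 60.822 N
½kδ² − Wδ − Wh = 0 → δ = (W + √(W² + 2kWh))/k
δ = (60.822 + √(3699.3 + 67004.5))/2.768 = (60.822 + 265.9)/2.768 = 118.04 mm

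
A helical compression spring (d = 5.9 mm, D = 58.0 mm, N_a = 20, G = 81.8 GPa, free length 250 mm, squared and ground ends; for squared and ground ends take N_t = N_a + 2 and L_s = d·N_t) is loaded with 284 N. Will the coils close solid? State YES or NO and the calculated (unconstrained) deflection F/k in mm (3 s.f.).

NO, δ = 89.4 mm

k = Gd⁴/(8D³N_a) = (81.8×10³)(5.9⁴)/(8·58.0³·20) = 3.1751 N/mm
N_t = 22; L_s = 5.9·22 = 129.8 mm; δ_solid = L₀ − L_s = 250 − 129.8 = 120.2 mm
δ = F/k = 284/3.1751 = 89.446 mm
δ < δ_solid → spring does not go solid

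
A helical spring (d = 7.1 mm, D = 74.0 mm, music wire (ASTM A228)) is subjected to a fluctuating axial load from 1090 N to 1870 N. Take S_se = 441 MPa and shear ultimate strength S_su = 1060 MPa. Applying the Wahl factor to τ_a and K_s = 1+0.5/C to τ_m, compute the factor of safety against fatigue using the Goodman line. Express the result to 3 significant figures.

0.769

C = D/d = 74.0/7.1 = 10.4225; K_W = (4C−1)/(4C−4)+0.615/C = 1.1386; K_s = 1+0.5/C = 1.0480
F_a = (F_max−F_min)/2 = 390 N; F_m = (F_max+F_min)/2 = 1480 N
τ_a = K_W·8F_aD/(πd³) = 1.1386 × 205.33 = 233.79 MPa
τ_m = K_s·8F_mD/(πd³) = 1.0480 × 779.22 = 816.6 MPa
Goodman: 1/n_f = τ_a/S_se + τ_m/S_su = 233.79/441 + 816.6/1060 = 0.53015 + 0.77038 = 1.3005
n_f = 1/1.3005 = 0.7689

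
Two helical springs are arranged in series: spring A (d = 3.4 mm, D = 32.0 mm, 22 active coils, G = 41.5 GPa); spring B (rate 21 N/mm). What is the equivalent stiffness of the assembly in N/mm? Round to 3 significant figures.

k_A = Gd⁴/(8D³N_a) = (41.5×10³)(3.4⁴)/(8·32.0³·22) = 0.96161 N/mm
Series: 1/k_eq = 1/0.96161 + 1/21 = 1.0875; k_eq = 0.91951 N/mm

0.920 N/mm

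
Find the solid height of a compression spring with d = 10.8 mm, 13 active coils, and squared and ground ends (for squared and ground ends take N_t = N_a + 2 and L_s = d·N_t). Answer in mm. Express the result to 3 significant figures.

162 mm

squared and ground ends: N_t = N_a + 2 = 13 + 2 = 15
L_s = d·N_t = 10.8 × 15 = 162 mm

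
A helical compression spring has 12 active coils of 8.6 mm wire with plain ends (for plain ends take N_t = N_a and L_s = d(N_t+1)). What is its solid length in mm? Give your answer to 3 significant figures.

plain ends: N_t = N_a = 12
L_s = d·(N_t+1) = 8.6 × 13 = 111.8 mm

112 mm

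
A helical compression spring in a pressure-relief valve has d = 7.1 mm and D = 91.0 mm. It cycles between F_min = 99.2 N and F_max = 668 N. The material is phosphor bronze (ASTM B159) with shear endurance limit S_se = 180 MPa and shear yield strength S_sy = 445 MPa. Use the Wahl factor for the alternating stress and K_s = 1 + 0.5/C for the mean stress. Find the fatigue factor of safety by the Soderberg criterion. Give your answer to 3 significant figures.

C = D/d = 91.0/7.1 = 12.8169; K_W = (4C−1)/(4C−4)+0.615/C = 1.1115; K_s = 1+0.5/C = 1.0390
F_a = (F_max−F_min)/2 = 284.4 N; F_m = (F_max+F_min)/2 = 383.6 N
τ_a = K_W·8F_aD/(πd³) = 1.1115 × 184.13 = 204.66 MPa
τ_m = K_s·8F_mD/(πd³) = 1.0390 × 248.36 = 258.05 MPa
Soderberg: 1/n_f = τ_a/S_se + τ_m/S_sy = 204.66/180 + 258.05/445 = 1.13698 + 0.57989 = 1.7169
n_f = 1/1.7169 = 0.5825

0.582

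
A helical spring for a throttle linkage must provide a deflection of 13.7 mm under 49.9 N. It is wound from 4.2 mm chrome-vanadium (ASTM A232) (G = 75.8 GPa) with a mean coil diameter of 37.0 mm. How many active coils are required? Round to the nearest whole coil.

Required rate k = F/δ = 49.9/13.7 = 3.6423 N/mm
N_a = Gd⁴/(8D³k) = (75.8×10³ × 4.2⁴)/(8 × 37.0³ × 3.6423)
    = 2.35867e+07 / 1.47596e+06 = 15.98 → 16 coils

16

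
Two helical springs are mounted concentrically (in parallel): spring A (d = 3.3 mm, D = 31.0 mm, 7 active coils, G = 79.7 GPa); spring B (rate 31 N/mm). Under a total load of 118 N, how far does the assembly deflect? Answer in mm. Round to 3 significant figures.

3.22 mm

k_A = Gd⁴/(8D³N_a) = (79.7×10³)(3.3⁴)/(8·31.0³·7) = 5.6655 N/mm
Parallel: k_eq = 5.6655 + 31 = 36.666 N/mm
δ = F/k_eq = 118/36.666 = 3.2183 mm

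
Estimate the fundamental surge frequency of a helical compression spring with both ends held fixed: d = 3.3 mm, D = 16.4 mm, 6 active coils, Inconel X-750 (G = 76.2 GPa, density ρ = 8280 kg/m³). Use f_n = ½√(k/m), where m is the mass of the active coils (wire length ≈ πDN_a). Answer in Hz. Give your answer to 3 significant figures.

698 Hz

k = Gd⁴/(8D³N_a) = (76.2×10³)(3.3⁴)/(8·16.4³·6) = 42.681 N/mm = 42681 N/m
Wire length L = πDN_a = π·16.4·6 = 309.13 mm
m = ρ·(πd²/4)·L = 8280 × 8.553×10⁻⁶ m² × 0.30913 m = 0.021892 kg
f_n = ½√(k/m) = 0.5·√(42681/0.021892) = 0.5·√(1.9496e+06) = 698.14 Hz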